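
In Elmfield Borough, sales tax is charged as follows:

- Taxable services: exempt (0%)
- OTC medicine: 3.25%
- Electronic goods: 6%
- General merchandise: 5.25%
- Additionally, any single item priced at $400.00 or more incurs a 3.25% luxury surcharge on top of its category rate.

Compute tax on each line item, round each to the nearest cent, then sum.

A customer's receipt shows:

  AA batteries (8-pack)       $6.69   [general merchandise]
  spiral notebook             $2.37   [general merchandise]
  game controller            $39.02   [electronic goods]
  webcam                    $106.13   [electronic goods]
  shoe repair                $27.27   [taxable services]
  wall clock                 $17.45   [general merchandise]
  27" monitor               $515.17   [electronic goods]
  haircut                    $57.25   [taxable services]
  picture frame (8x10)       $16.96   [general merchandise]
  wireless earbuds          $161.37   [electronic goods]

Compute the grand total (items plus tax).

$1018.00

AA batteries (8-pack) $6.69: general merchandise → 5.25% → $0.35
Spiral notebook $2.37: general merchandise → 5.25% → $0.12
Game controller $39.02: electronic goods → 6% → $2.34
Webcam $106.13: electronic goods → 6% → $6.37
Shoe repair $27.27: taxable services → 0% → $0.00
Wall clock $17.45: general merchandise → 5.25% → $0.92
27" monitor $515.17: electronic goods → 6% + 3.25% surcharge = 9.25% → $47.65
Haircut $57.25: taxable services → 0% → $0.00
Picture frame (8x10) $16.96: general merchandise → 5.25% → $0.89
Wireless earbuds $161.37: electronic goods → 6% → $9.68
Subtotal = $949.68; tax = $68.32; total due = $1018.00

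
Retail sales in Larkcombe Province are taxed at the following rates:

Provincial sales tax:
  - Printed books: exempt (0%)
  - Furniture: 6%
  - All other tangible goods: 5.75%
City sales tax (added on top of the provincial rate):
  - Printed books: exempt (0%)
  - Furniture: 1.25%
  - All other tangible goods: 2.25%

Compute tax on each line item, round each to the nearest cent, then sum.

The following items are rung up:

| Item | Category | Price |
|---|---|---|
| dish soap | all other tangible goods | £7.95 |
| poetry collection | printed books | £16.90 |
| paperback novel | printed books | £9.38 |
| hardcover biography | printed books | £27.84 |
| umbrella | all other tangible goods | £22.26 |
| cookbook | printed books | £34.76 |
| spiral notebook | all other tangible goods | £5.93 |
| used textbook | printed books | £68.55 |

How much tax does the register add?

Dish soap £7.95: all other tangible goods → 5.75% + 2.25% city = 8% → £0.64
Poetry collection £16.90: printed books → 0% + 0% city = 0% → £0.00
Paperback novel £9.38: printed books → 0% + 0% city = 0% → £0.00
Hardcover biography £27.84: printed books → 0% + 0% city = 0% → £0.00
Umbrella £22.26: all other tangible goods → 5.75% + 2.25% city = 8% → £1.78
Cookbook £34.76: printed books → 0% + 0% city = 0% → £0.00
Spiral notebook £5.93: all other tangible goods → 5.75% + 2.25% city = 8% → £0.47
Used textbook £68.55: printed books → 0% + 0% city = 0% → £0.00
Total tax = £0.64 + £1.78 + £0.47 = £2.89

£2.89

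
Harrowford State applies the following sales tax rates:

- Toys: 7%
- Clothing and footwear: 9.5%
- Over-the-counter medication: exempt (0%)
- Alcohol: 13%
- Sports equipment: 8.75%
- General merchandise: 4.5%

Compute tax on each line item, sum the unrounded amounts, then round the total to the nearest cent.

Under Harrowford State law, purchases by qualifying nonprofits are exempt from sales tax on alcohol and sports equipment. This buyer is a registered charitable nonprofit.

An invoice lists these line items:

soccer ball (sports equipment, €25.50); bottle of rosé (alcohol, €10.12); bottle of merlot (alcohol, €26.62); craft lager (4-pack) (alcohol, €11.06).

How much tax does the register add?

Soccer ball €25.50: sports equipment, buyer-exempt → 0% → €0.00
Bottle of rosé €10.12: alcohol, buyer-exempt → 0% → €0.00
Bottle of merlot €26.62: alcohol, buyer-exempt → 0% → €0.00
Craft lager (4-pack) €11.06: alcohol, buyer-exempt → 0% → €0.00
Unrounded tax sum = €0.00 → €0.00

€0.00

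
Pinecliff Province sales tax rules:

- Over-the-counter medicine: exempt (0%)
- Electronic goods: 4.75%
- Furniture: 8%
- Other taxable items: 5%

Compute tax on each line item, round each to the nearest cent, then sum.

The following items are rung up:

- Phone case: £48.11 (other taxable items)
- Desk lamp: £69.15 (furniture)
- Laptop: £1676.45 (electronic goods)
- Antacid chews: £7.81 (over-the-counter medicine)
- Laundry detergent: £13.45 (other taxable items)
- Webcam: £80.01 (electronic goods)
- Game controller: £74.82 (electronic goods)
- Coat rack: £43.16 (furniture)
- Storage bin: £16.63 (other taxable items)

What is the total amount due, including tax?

Phone case £48.11: other taxable items → 5% → £2.41
Desk lamp £69.15: furniture → 8% → £5.53
Laptop £1676.45: electronic goods → 4.75% → £79.63
Antacid chews £7.81: over-the-counter medicine → 0% → £0.00
Laundry detergent £13.45: other taxable items → 5% → £0.67
Webcam £80.01: electronic goods → 4.75% → £3.80
Game controller £74.82: electronic goods → 4.75% → £3.55
Coat rack £43.16: furniture → 8% → £3.45
Storage bin £16.63: other taxable items → 5% → £0.83
Subtotal = £2029.59; tax = £99.87; total due = £2129.46

£2129.46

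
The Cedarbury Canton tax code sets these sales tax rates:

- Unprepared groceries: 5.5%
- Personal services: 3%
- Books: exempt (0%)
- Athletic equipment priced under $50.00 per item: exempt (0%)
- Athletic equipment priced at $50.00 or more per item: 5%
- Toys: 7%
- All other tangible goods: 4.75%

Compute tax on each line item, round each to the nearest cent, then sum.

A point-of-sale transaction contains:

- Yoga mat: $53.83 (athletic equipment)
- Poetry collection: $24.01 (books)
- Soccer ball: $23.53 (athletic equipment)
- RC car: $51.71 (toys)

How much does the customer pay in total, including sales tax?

Yoga mat $53.83: athletic equipment, $50.00 or more → 5% → $2.69
Poetry collection $24.01: books → 0% → $0.00
Soccer ball $23.53: athletic equipment, under $50.00 → 0% → $0.00
RC car $51.71: toys → 7% → $3.62
Subtotal = $153.08; tax = $6.31; total due = $159.39

$159.39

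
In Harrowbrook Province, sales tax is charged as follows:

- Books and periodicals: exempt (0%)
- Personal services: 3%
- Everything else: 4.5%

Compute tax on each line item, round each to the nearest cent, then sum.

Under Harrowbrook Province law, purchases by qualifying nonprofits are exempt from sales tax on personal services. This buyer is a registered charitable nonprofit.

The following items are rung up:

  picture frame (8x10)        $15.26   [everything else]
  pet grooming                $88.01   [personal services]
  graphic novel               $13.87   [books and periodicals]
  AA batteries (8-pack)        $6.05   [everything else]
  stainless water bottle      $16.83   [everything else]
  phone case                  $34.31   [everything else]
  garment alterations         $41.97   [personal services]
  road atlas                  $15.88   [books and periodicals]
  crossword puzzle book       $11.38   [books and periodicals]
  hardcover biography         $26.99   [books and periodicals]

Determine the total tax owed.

Picture frame (8x10) $15.26: everything else → 4.5% → $0.69
Pet grooming $88.01: personal services, buyer-exempt → 0% → $0.00
Graphic novel $13.87: books and periodicals → 0% → $0.00
AA batteries (8-pack) $6.05: everything else → 4.5% → $0.27
Stainless water bottle $16.83: everything else → 4.5% → $0.76
Phone case $34.31: everything else → 4.5% → $1.54
Garment alterations $41.97: personal services, buyer-exempt → 0% → $0.00
Road atlas $15.88: books and periodicals → 0% → $0.00
Crossword puzzle book $11.38: books and periodicals → 0% → $0.00
Hardcover biography $26.99: books and periodicals → 0% → $0.00
Total tax = $0.69 + $0.27 + $0.76 + $1.54 = $3.26

$3.26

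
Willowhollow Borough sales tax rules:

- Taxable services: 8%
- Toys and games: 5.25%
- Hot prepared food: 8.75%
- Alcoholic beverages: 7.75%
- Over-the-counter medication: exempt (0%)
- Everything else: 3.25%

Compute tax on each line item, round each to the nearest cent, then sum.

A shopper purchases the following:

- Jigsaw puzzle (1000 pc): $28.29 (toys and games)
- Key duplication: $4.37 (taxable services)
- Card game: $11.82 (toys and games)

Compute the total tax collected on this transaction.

Jigsaw puzzle (1000 pc) $28.29: toys and games → 5.25% → $1.49
Key duplication $4.37: taxable services → 8% → $0.35
Card game $11.82: toys and games → 5.25% → $0.62
Total tax = $1.49 + $0.35 + $0.62 = $2.46

$2.46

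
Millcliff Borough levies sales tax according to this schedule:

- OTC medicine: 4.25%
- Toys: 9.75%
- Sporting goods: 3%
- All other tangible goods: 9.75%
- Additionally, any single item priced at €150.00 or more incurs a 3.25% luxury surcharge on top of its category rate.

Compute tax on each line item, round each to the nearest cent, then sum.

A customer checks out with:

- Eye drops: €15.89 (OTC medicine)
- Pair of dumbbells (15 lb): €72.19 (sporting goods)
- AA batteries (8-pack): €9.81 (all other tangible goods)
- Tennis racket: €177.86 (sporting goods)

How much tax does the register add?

€14.93

Eye drops €15.89: OTC medicine → 4.25% → €0.68
Pair of dumbbells (15 lb) €72.19: sporting goods → 3% → €2.17
AA batteries (8-pack) €9.81: all other tangible goods → 9.75% → €0.96
Tennis racket €177.86: sporting goods → 3% + 3.25% surcharge = 6.25% → €11.12
Total tax = €0.68 + €2.17 + €0.96 + €11.12 = €14.93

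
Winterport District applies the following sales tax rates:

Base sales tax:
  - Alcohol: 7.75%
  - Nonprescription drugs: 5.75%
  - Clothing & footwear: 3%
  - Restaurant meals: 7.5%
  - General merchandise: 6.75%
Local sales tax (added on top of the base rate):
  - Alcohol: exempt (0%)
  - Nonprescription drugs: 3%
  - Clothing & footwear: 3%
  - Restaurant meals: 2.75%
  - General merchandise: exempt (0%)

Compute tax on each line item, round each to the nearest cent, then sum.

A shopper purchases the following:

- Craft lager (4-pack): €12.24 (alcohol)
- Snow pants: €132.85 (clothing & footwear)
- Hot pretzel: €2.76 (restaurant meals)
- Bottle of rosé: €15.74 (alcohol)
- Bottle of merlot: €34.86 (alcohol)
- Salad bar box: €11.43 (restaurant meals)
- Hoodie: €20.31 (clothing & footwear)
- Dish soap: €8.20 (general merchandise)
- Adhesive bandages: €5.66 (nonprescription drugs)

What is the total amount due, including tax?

€260.61

Craft lager (4-pack) €12.24: alcohol → 7.75% + 0% local = 7.75% → €0.95
Snow pants €132.85: clothing & footwear → 3% + 3% local = 6% → €7.97
Hot pretzel €2.76: restaurant meals → 7.5% + 2.75% local = 10.25% → €0.28
Bottle of rosé €15.74: alcohol → 7.75% + 0% local = 7.75% → €1.22
Bottle of merlot €34.86: alcohol → 7.75% + 0% local = 7.75% → €2.70
Salad bar box €11.43: restaurant meals → 7.5% + 2.75% local = 10.25% → €1.17
Hoodie €20.31: clothing & footwear → 3% + 3% local = 6% → €1.22
Dish soap €8.20: general merchandise → 6.75% + 0% local = 6.75% → €0.55
Adhesive bandages €5.66: nonprescription drugs → 5.75% + 3% local = 8.75% → €0.50
Subtotal = €244.05; tax = €16.56; total due = €260.61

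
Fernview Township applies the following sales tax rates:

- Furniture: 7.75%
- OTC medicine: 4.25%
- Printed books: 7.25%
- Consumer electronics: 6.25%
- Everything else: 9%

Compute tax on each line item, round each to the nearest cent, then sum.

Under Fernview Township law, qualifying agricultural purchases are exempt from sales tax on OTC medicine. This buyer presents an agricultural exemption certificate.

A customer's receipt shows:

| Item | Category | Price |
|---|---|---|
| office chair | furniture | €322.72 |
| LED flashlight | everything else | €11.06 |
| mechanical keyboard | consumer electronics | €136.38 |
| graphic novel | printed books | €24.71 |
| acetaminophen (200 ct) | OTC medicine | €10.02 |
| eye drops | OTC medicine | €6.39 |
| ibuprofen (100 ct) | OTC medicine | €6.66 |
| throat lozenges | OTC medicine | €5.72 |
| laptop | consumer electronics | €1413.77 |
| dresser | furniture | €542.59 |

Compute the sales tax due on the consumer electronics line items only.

Mechanical keyboard €136.38: consumer electronics → 6.25% → €8.52
Laptop €1413.77: consumer electronics → 6.25% → €88.36
Tax on consumer electronics = €8.52 + €88.36 = €96.88

€96.88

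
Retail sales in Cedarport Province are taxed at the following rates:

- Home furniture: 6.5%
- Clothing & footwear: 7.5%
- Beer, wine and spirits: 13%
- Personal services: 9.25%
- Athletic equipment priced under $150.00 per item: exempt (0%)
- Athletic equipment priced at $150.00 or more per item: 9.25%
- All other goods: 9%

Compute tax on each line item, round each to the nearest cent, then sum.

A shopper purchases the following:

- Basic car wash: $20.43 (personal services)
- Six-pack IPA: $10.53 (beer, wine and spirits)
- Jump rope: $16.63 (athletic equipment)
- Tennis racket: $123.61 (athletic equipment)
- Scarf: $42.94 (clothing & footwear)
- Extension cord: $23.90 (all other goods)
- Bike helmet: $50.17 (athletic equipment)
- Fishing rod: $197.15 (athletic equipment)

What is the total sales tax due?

$26.87

Basic car wash $20.43: personal services → 9.25% → $1.89
Six-pack IPA $10.53: beer, wine and spirits → 13% → $1.37
Jump rope $16.63: athletic equipment, under $150.00 → 0% → $0.00
Tennis racket $123.61: athletic equipment, under $150.00 → 0% → $0.00
Scarf $42.94: clothing & footwear → 7.5% → $3.22
Extension cord $23.90: all other goods → 9% → $2.15
Bike helmet $50.17: athletic equipment, under $150.00 → 0% → $0.00
Fishing rod $197.15: athletic equipment, $150.00 or more → 9.25% → $18.24
Total tax = $1.89 + $1.37 + $3.22 + $2.15 + $18.24 = $26.87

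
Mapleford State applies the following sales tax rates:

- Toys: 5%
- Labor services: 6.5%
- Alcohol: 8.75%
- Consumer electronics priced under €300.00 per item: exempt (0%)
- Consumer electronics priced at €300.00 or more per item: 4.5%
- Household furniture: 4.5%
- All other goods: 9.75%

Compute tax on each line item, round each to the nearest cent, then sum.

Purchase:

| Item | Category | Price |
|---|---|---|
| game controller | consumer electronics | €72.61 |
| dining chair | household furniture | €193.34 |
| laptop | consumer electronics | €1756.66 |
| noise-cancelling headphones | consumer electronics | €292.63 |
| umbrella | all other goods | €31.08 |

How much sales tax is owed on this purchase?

Game controller €72.61: consumer electronics, under €300.00 → 0% → €0.00
Dining chair €193.34: household furniture → 4.5% → €8.70
Laptop €1756.66: consumer electronics, €300.00 or more → 4.5% → €79.05
Noise-cancelling headphones €292.63: consumer electronics, under €300.00 → 0% → €0.00
Umbrella €31.08: all other goods → 9.75% → €3.03
Total tax = €8.70 + €79.05 + €3.03 = €90.78

€90.78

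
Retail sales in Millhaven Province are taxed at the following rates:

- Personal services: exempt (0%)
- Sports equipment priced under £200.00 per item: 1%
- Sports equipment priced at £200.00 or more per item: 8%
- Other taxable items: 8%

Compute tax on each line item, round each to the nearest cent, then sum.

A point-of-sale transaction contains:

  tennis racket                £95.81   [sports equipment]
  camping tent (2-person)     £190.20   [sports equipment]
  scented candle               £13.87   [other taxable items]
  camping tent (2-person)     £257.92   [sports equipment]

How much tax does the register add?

Tennis racket £95.81: sports equipment, under £200.00 → 1% → £0.96
Camping tent (2-person) £190.20: sports equipment, under £200.00 → 1% → £1.90
Scented candle £13.87: other taxable items → 8% → £1.11
Camping tent (2-person) £257.92: sports equipment, £200.00 or more → 8% → £20.63
Total tax = £0.96 + £1.90 + £1.11 + £20.63 = £24.60

£24.60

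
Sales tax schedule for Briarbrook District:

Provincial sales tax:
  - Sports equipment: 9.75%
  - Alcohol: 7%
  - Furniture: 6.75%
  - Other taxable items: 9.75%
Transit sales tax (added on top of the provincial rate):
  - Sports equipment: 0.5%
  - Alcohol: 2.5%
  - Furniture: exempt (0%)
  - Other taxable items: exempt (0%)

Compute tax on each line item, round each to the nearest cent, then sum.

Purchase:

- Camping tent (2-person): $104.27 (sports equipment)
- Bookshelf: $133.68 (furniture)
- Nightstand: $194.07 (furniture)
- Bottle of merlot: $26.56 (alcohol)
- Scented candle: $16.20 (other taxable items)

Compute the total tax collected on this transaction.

Camping tent (2-person) $104.27: sports equipment → 9.75% + 0.5% transit = 10.25% → $10.69
Bookshelf $133.68: furniture → 6.75% + 0% transit = 6.75% → $9.02
Nightstand $194.07: furniture → 6.75% + 0% transit = 6.75% → $13.10
Bottle of merlot $26.56: alcohol → 7% + 2.5% transit = 9.5% → $2.52
Scented candle $16.20: other taxable items → 9.75% + 0% transit = 9.75% → $1.58
Total tax = $10.69 + $9.02 + $13.10 + $2.52 + $1.58 = $36.91

$36.91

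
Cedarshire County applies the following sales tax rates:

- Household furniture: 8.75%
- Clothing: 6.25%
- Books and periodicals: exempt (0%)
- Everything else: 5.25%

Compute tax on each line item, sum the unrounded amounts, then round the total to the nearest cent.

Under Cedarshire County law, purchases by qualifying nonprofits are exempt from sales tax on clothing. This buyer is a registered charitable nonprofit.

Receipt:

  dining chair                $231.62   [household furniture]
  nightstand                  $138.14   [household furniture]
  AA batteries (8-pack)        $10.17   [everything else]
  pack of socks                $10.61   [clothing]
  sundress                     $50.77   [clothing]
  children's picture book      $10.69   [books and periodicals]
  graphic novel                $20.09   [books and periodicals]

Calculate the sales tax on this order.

Dining chair $231.62: household furniture → 8.75% → $20.26675
Nightstand $138.14: household furniture → 8.75% → $12.08725
AA batteries (8-pack) $10.17: everything else → 5.25% → $0.533925
Pack of socks $10.61: clothing, buyer-exempt → 0% → $0.00
Sundress $50.77: clothing, buyer-exempt → 0% → $0.00
Children's picture book $10.69: books and periodicals → 0% → $0.00
Graphic novel $20.09: books and periodicals → 0% → $0.00
Unrounded tax sum = $32.887925 → $32.89

$32.89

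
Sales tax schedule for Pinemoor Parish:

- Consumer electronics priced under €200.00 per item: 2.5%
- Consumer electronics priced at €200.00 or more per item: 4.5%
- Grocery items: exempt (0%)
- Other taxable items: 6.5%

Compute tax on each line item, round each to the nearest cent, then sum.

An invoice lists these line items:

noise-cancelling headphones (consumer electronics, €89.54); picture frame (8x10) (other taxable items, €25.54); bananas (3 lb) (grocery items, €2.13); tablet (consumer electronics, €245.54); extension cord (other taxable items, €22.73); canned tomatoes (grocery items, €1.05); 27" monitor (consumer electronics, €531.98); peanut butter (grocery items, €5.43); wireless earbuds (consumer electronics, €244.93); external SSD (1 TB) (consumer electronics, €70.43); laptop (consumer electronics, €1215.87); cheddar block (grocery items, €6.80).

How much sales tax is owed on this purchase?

Noise-cancelling headphones €89.54: consumer electronics, under €200.00 → 2.5% → €2.24
Picture frame (8x10) €25.54: other taxable items → 6.5% → €1.66
Bananas (3 lb) €2.13: grocery items → 0% → €0.00
Tablet €245.54: consumer electronics, €200.00 or more → 4.5% → €11.05
Extension cord €22.73: other taxable items → 6.5% → €1.48
Canned tomatoes €1.05: grocery items → 0% → €0.00
27" monitor €531.98: consumer electronics, €200.00 or more → 4.5% → €23.94
Peanut butter €5.43: grocery items → 0% → €0.00
Wireless earbuds €244.93: consumer electronics, €200.00 or more → 4.5% → €11.02
External SSD (1 TB) €70.43: consumer electronics, under €200.00 → 2.5% → €1.76
Laptop €1215.87: consumer electronics, €200.00 or more → 4.5% → €54.71
Cheddar block €6.80: grocery items → 0% → €0.00
Total tax = €2.24 + €1.66 + €11.05 + €1.48 + €23.94 + €11.02 + €1.76 + €54.71 = €107.86

€107.86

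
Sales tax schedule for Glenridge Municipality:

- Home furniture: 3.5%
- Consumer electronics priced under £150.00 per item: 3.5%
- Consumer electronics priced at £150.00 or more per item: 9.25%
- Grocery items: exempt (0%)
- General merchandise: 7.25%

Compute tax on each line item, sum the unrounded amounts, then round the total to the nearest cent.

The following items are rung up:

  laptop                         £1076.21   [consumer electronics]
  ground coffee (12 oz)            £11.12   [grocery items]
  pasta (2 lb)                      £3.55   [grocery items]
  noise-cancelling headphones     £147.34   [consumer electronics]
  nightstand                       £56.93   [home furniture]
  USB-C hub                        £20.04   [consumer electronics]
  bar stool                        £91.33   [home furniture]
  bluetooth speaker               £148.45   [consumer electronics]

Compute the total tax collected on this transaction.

Laptop £1076.21: consumer electronics, £150.00 or more → 9.25% → £99.549425
Ground coffee (12 oz) £11.12: grocery items → 0% → £0.00
Pasta (2 lb) £3.55: grocery items → 0% → £0.00
Noise-cancelling headphones £147.34: consumer electronics, under £150.00 → 3.5% → £5.1569
Nightstand £56.93: home furniture → 3.5% → £1.99255
USB-C hub £20.04: consumer electronics, under £150.00 → 3.5% → £0.7014
Bar stool £91.33: home furniture → 3.5% → £3.19655
Bluetooth speaker £148.45: consumer electronics, under £150.00 → 3.5% → £5.19575
Unrounded tax sum = £115.792575 → £115.79

£115.79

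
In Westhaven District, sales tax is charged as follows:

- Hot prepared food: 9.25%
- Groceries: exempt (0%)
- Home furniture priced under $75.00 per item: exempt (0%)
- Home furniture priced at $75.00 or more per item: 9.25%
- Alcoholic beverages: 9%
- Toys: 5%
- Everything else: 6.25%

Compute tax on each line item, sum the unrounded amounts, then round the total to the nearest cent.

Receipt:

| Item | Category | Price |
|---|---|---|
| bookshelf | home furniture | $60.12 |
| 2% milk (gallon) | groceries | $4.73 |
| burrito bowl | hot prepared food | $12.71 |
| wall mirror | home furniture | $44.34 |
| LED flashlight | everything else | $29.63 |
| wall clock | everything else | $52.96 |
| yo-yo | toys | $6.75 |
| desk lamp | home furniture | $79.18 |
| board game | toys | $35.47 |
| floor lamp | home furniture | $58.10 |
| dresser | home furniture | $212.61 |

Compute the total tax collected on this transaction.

$35.44

Bookshelf $60.12: home furniture, under $75.00 → 0% → $0.00
2% milk (gallon) $4.73: groceries → 0% → $0.00
Burrito bowl $12.71: hot prepared food → 9.25% → $1.175675
Wall mirror $44.34: home furniture, under $75.00 → 0% → $0.00
LED flashlight $29.63: everything else → 6.25% → $1.851875
Wall clock $52.96: everything else → 6.25% → $3.31
Yo-yo $6.75: toys → 5% → $0.3375
Desk lamp $79.18: home furniture, $75.00 or more → 9.25% → $7.32415
Board game $35.47: toys → 5% → $1.7735
Floor lamp $58.10: home furniture, under $75.00 → 0% → $0.00
Dresser $212.61: home furniture, $75.00 or more → 9.25% → $19.666425
Unrounded tax sum = $35.439125 → $35.44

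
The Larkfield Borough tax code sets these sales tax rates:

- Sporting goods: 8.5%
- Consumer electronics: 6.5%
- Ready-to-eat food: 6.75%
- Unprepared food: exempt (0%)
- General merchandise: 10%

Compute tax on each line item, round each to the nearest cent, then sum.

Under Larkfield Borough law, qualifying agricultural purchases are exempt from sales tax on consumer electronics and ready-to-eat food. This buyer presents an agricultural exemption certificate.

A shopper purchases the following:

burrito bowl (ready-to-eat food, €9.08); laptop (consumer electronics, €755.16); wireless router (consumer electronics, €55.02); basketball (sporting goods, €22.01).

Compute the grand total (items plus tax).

€843.14

Burrito bowl €9.08: ready-to-eat food, buyer-exempt → 0% → €0.00
Laptop €755.16: consumer electronics, buyer-exempt → 0% → €0.00
Wireless router €55.02: consumer electronics, buyer-exempt → 0% → €0.00
Basketball €22.01: sporting goods → 8.5% → €1.87
Subtotal = €841.27; tax = €1.87; total due = €843.14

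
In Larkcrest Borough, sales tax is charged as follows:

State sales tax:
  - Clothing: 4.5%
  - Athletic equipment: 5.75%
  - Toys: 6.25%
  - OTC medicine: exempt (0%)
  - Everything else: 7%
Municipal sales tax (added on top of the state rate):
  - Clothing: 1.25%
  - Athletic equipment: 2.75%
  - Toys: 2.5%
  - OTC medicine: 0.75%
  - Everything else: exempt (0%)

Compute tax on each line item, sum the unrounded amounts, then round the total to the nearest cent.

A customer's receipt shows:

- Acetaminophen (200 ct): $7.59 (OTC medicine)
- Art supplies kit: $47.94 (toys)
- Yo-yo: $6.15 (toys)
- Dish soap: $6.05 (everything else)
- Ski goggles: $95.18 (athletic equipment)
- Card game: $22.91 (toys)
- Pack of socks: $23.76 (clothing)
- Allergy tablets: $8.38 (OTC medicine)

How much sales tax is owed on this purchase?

$16.74

Acetaminophen (200 ct) $7.59: OTC medicine → 0% + 0.75% municipal = 0.75% → $0.056925
Art supplies kit $47.94: toys → 6.25% + 2.5% municipal = 8.75% → $4.19475
Yo-yo $6.15: toys → 6.25% + 2.5% municipal = 8.75% → $0.538125
Dish soap $6.05: everything else → 7% + 0% municipal = 7% → $0.4235
Ski goggles $95.18: athletic equipment → 5.75% + 2.75% municipal = 8.5% → $8.0903
Card game $22.91: toys → 6.25% + 2.5% municipal = 8.75% → $2.004625
Pack of socks $23.76: clothing → 4.5% + 1.25% municipal = 5.75% → $1.3662
Allergy tablets $8.38: OTC medicine → 0% + 0.75% municipal = 0.75% → $0.06285
Unrounded tax sum = $16.737275 → $16.74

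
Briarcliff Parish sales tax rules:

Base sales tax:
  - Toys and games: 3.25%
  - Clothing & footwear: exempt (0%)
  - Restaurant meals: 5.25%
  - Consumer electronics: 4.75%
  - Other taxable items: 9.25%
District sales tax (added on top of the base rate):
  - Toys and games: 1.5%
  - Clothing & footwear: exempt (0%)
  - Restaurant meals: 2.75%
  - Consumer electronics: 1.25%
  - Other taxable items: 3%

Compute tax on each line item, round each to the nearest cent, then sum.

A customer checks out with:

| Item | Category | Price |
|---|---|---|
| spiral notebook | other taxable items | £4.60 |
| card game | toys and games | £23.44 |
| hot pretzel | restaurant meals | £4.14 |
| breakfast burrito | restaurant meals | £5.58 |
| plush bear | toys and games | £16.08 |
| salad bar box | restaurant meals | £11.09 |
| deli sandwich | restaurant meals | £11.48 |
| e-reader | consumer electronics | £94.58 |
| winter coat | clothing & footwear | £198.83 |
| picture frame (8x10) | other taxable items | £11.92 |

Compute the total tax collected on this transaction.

£12.15

Spiral notebook £4.60: other taxable items → 9.25% + 3% district = 12.25% → £0.56
Card game £23.44: toys and games → 3.25% + 1.5% district = 4.75% → £1.11
Hot pretzel £4.14: restaurant meals → 5.25% + 2.75% district = 8% → £0.33
Breakfast burrito £5.58: restaurant meals → 5.25% + 2.75% district = 8% → £0.45
Plush bear £16.08: toys and games → 3.25% + 1.5% district = 4.75% → £0.76
Salad bar box £11.09: restaurant meals → 5.25% + 2.75% district = 8% → £0.89
Deli sandwich £11.48: restaurant meals → 5.25% + 2.75% district = 8% → £0.92
E-reader £94.58: consumer electronics → 4.75% + 1.25% district = 6% → £5.67
Winter coat £198.83: clothing & footwear → 0% + 0% district = 0% → £0.00
Picture frame (8x10) £11.92: other taxable items → 9.25% + 3% district = 12.25% → £1.46
Total tax = £0.56 + £1.11 + £0.33 + £0.45 + £0.76 + £0.89 + £0.92 + £5.67 + £1.46 = £12.15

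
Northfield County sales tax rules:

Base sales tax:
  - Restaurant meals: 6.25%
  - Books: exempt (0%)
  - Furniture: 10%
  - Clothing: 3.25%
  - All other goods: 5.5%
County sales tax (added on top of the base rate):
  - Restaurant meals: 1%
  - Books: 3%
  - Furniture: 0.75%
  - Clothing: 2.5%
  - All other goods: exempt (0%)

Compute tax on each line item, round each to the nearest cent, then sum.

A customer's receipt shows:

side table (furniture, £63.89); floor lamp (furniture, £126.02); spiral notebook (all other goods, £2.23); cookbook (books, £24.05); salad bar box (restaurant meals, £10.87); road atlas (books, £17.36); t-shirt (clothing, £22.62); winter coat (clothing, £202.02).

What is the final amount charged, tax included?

£504.55

Side table £63.89: furniture → 10% + 0.75% county = 10.75% → £6.87
Floor lamp £126.02: furniture → 10% + 0.75% county = 10.75% → £13.55
Spiral notebook £2.23: all other goods → 5.5% + 0% county = 5.5% → £0.12
Cookbook £24.05: books → 0% + 3% county = 3% → £0.72
Salad bar box £10.87: restaurant meals → 6.25% + 1% county = 7.25% → £0.79
Road atlas £17.36: books → 0% + 3% county = 3% → £0.52
T-shirt £22.62: clothing → 3.25% + 2.5% county = 5.75% → £1.30
Winter coat £202.02: clothing → 3.25% + 2.5% county = 5.75% → £11.62
Subtotal = £469.06; tax = £35.49; total due = £504.55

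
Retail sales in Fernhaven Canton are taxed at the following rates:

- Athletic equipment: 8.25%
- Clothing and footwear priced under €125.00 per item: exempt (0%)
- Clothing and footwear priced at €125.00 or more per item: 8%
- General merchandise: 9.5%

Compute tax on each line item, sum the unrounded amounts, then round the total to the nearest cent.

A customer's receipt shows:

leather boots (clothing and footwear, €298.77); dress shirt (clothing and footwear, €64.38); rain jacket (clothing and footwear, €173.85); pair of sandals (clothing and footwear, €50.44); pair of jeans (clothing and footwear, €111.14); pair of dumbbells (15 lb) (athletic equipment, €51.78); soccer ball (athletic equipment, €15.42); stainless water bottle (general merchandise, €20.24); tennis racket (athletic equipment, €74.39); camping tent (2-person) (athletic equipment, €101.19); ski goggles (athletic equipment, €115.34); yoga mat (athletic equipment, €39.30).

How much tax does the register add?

Leather boots €298.77: clothing and footwear, €125.00 or more → 8% → €23.9016
Dress shirt €64.38: clothing and footwear, under €125.00 → 0% → €0.00
Rain jacket €173.85: clothing and footwear, €125.00 or more → 8% → €13.908
Pair of sandals €50.44: clothing and footwear, under €125.00 → 0% → €0.00
Pair of jeans €111.14: clothing and footwear, under €125.00 → 0% → €0.00
Pair of dumbbells (15 lb) €51.78: athletic equipment → 8.25% → €4.27185
Soccer ball €15.42: athletic equipment → 8.25% → €1.27215
Stainless water bottle €20.24: general merchandise → 9.5% → €1.9228
Tennis racket €74.39: athletic equipment → 8.25% → €6.137175
Camping tent (2-person) €101.19: athletic equipment → 8.25% → €8.348175
Ski goggles €115.34: athletic equipment → 8.25% → €9.51555
Yoga mat €39.30: athletic equipment → 8.25% → €3.24225
Unrounded tax sum = €72.51955 → €72.52

€72.52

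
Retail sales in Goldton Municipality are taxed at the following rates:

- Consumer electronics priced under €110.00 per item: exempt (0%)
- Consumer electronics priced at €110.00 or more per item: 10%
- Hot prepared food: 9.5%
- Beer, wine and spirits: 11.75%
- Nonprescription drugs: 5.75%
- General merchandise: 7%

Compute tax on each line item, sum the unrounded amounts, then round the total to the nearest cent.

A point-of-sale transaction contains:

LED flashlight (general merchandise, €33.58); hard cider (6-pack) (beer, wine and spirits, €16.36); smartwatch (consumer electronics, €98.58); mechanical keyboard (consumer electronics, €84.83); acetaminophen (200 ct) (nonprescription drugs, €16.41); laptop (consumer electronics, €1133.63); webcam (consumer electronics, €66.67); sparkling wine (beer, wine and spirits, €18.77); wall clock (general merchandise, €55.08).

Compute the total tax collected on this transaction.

LED flashlight €33.58: general merchandise → 7% → €2.3506
Hard cider (6-pack) €16.36: beer, wine and spirits → 11.75% → €1.9223
Smartwatch €98.58: consumer electronics, under €110.00 → 0% → €0.00
Mechanical keyboard €84.83: consumer electronics, under €110.00 → 0% → €0.00
Acetaminophen (200 ct) €16.41: nonprescription drugs → 5.75% → €0.943575
Laptop €1133.63: consumer electronics, €110.00 or more → 10% → €113.363
Webcam €66.67: consumer electronics, under €110.00 → 0% → €0.00
Sparkling wine €18.77: beer, wine and spirits → 11.75% → €2.205475
Wall clock €55.08: general merchandise → 7% → €3.8556
Unrounded tax sum = €124.64055 → €124.64

€124.64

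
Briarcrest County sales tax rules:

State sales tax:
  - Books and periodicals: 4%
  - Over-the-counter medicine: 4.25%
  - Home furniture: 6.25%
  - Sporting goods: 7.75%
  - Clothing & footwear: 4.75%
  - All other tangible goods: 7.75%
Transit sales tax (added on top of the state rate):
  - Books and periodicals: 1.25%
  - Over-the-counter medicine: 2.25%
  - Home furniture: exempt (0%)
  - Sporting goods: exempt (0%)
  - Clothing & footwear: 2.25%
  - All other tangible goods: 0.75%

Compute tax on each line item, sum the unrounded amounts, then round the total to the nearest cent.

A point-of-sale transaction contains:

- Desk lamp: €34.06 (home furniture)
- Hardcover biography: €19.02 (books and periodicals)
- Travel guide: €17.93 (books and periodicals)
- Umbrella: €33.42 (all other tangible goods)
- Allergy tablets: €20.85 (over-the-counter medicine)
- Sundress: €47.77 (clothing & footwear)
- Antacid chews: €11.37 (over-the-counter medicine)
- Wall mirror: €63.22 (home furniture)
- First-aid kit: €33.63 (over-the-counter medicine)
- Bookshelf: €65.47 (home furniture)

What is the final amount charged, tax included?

€369.32

Desk lamp €34.06: home furniture → 6.25% + 0% transit = 6.25% → €2.12875
Hardcover biography €19.02: books and periodicals → 4% + 1.25% transit = 5.25% → €0.99855
Travel guide €17.93: books and periodicals → 4% + 1.25% transit = 5.25% → €0.941325
Umbrella €33.42: all other tangible goods → 7.75% + 0.75% transit = 8.5% → €2.8407
Allergy tablets €20.85: over-the-counter medicine → 4.25% + 2.25% transit = 6.5% → €1.35525
Sundress €47.77: clothing & footwear → 4.75% + 2.25% transit = 7% → €3.3439
Antacid chews €11.37: over-the-counter medicine → 4.25% + 2.25% transit = 6.5% → €0.73905
Wall mirror €63.22: home furniture → 6.25% + 0% transit = 6.25% → €3.95125
First-aid kit €33.63: over-the-counter medicine → 4.25% + 2.25% transit = 6.5% → €2.18595
Bookshelf €65.47: home furniture → 6.25% + 0% transit = 6.25% → €4.091875
Subtotal = €346.74; unrounded tax = €22.5766 → €22.58; total due = €369.32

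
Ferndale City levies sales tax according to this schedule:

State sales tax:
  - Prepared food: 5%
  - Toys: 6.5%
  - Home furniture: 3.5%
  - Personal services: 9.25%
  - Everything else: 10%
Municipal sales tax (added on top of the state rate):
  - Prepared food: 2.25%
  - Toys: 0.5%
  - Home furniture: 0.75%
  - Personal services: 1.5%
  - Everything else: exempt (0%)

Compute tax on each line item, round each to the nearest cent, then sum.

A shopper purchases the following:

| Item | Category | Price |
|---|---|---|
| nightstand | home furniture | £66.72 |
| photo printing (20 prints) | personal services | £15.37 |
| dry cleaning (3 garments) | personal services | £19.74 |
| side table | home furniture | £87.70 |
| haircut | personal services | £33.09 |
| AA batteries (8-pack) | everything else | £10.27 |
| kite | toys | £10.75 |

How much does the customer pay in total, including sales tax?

Nightstand £66.72: home furniture → 3.5% + 0.75% municipal = 4.25% → £2.84
Photo printing (20 prints) £15.37: personal services → 9.25% + 1.5% municipal = 10.75% → £1.65
Dry cleaning (3 garments) £19.74: personal services → 9.25% + 1.5% municipal = 10.75% → £2.12
Side table £87.70: home furniture → 3.5% + 0.75% municipal = 4.25% → £3.73
Haircut £33.09: personal services → 9.25% + 1.5% municipal = 10.75% → £3.56
AA batteries (8-pack) £10.27: everything else → 10% + 0% municipal = 10% → £1.03
Kite £10.75: toys → 6.5% + 0.5% municipal = 7% → £0.75
Subtotal = £243.64; tax = £15.68; total due = £259.32

£259.32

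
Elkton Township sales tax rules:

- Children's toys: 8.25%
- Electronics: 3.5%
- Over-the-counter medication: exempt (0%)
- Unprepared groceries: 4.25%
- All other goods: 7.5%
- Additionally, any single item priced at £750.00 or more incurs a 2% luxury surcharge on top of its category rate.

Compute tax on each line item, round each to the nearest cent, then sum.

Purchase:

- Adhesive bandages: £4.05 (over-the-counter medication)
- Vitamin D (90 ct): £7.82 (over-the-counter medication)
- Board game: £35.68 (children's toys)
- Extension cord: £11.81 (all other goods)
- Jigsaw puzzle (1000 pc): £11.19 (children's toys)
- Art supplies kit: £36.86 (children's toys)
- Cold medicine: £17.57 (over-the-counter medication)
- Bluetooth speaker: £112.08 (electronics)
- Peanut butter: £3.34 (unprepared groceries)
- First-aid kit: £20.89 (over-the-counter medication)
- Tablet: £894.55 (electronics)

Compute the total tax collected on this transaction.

Adhesive bandages £4.05: over-the-counter medication → 0% → £0.00
Vitamin D (90 ct) £7.82: over-the-counter medication → 0% → £0.00
Board game £35.68: children's toys → 8.25% → £2.94
Extension cord £11.81: all other goods → 7.5% → £0.89
Jigsaw puzzle (1000 pc) £11.19: children's toys → 8.25% → £0.92
Art supplies kit £36.86: children's toys → 8.25% → £3.04
Cold medicine £17.57: over-the-counter medication → 0% → £0.00
Bluetooth speaker £112.08: electronics → 3.5% → £3.92
Peanut butter £3.34: unprepared groceries → 4.25% → £0.14
First-aid kit £20.89: over-the-counter medication → 0% → £0.00
Tablet £894.55: electronics → 3.5% + 2% surcharge = 5.5% → £49.20
Total tax = £2.94 + £0.89 + £0.92 + £3.04 + £3.92 + £0.14 + £49.20 = £61.05

£61.05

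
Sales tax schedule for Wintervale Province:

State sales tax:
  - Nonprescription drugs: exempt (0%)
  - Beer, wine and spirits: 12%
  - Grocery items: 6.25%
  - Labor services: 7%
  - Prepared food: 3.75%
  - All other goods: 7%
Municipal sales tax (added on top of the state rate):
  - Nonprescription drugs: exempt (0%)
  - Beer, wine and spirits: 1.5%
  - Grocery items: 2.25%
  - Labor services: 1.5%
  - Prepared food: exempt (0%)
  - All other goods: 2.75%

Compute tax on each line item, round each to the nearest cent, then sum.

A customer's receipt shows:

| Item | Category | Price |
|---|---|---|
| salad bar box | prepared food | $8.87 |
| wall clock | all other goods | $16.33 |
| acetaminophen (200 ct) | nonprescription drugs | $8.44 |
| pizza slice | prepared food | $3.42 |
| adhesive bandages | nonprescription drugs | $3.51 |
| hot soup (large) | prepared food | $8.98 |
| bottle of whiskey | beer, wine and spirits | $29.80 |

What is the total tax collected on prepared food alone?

$0.80

Salad bar box $8.87: prepared food → 3.75% + 0% municipal = 3.75% → $0.33
Pizza slice $3.42: prepared food → 3.75% + 0% municipal = 3.75% → $0.13
Hot soup (large) $8.98: prepared food → 3.75% + 0% municipal = 3.75% → $0.34
Tax on prepared food = $0.33 + $0.13 + $0.34 = $0.80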